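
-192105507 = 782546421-974651928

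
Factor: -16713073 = -1*13^1*53^1*127^1*191^1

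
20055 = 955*21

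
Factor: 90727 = 7^1 * 13^1 * 997^1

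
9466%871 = 756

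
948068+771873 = 1719941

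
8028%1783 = 896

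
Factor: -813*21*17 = -1*3^2*7^1*17^1*271^1 = -290241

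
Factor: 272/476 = 2^2 * 7^(-1) = 4/7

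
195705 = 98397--97308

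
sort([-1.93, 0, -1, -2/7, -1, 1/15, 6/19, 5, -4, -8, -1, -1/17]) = [-8, -4, -1.93, -1, -1, -1, -2/7, -1/17, 0, 1/15, 6/19, 5]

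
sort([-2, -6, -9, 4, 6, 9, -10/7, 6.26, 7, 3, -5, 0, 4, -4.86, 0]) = [-9, -6, -5, -4.86, -2, -10/7, 0, 0, 3, 4, 4, 6, 6.26, 7, 9]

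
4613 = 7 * 659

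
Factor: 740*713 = 2^2*5^1*23^1*31^1*37^1 = 527620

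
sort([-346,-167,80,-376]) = [-376,-346,-167,80]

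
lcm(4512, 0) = 0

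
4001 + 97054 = 101055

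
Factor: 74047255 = 5^1*14809451^1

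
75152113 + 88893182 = 164045295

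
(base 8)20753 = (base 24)f1j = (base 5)234213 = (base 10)8683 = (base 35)733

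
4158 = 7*594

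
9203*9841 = 90566723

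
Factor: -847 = -1 * 7^1 * 11^2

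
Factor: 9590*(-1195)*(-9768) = 2^4*3^1*5^2*7^1*11^1*37^1*137^1*239^1 = 111941768400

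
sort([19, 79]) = [19, 79]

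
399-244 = 155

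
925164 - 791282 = 133882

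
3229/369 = 8 + 277/369 ≈ 8.75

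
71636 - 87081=-15445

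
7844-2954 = 4890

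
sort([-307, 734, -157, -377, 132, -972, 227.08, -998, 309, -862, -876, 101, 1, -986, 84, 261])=[-998, -986, -972, -876, -862, -377, -307, -157, 1, 84, 101, 132, 227.08, 261, 309, 734]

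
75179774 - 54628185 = 20551589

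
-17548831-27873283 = -45422114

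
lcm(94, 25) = 2350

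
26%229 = 26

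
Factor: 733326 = 2^1*3^1*11^1*41^1*271^1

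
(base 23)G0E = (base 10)8478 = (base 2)10000100011110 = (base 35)6W8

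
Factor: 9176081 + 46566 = 7^1*1317521^1 = 9222647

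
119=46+73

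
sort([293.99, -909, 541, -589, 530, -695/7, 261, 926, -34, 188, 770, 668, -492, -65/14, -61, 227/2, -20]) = [-909, -589, -492, -695/7, -61, -34, -20, -65/14, 227/2, 188, 261, 293.99, 530, 541, 668, 770, 926]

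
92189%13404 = 11765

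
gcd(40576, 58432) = 64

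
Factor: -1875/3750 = -1*2^(-1) = -1/2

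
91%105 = 91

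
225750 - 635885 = -410135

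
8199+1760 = 9959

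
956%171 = 101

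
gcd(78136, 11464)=8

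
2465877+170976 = 2636853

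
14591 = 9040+5551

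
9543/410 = 23 + 113/410 ≈ 23.28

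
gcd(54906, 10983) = 3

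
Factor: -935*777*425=-1*3^1*5^3*7^1*11^1*17^2*37^1=-308760375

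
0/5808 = 0 = 0.00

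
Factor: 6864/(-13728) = -1 * 2^(-1) = -1/2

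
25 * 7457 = 186425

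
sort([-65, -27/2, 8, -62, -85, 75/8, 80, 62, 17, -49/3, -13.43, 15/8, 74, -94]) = [-94, -85, -65, -62, -49/3, -27/2, -13.43, 15/8, 8, 75/8, 17, 62, 74, 80]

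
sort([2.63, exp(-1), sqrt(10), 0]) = [0, exp(-1), 2.63, sqrt(10)]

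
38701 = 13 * 2977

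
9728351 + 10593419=20321770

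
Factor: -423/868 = -1 * 2^(-2) * 3^2 * 7^(-1) * 31^(-1) * 47^1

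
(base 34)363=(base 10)3675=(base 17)cc3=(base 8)7133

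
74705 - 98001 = -23296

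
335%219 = 116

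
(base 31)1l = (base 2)110100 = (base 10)52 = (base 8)64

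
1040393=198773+841620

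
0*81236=0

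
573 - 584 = -11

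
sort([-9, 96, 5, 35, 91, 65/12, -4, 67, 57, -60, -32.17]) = [-60, -32.17, -9, -4, 5, 65/12, 35, 57, 67, 91, 96]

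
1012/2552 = 23/58 ≈ 0.397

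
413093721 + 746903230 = 1159996951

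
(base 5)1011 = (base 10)131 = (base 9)155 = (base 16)83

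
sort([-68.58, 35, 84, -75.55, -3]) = [-75.55, -68.58, -3, 35, 84]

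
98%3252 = 98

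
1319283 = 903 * 1461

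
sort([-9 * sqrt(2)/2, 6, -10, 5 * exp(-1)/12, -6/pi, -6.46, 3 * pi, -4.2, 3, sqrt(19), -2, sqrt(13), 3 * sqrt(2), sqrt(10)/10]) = [-10, -6.46, -9 * sqrt(2)/2, -4.2, -2, -6/pi, 5 * exp(-1)/12, sqrt(10)/10, 3, sqrt(13), 3 * sqrt(2), sqrt(19), 6, 3 * pi]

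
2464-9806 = -7342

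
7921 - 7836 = 85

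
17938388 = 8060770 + 9877618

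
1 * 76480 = 76480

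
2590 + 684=3274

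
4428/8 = 1107/2 = 553.50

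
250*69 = 17250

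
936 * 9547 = 8935992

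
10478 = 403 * 26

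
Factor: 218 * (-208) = -1 * 2^5 * 13^1 * 109^1 = -45344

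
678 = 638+40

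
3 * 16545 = 49635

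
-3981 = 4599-8580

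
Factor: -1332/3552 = -1*2^(-3)*3^1 = -3/8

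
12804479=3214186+9590293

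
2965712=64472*46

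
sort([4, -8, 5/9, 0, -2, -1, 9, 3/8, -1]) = [-8, -2, -1, -1, 0, 3/8, 5/9, 4, 9]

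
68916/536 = 17229/134 ≈ 128.57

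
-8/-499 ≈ 0.0160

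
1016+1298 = 2314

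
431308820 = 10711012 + 420597808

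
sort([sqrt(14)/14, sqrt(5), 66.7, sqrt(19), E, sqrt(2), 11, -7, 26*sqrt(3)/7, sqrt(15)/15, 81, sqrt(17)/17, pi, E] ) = [-7, sqrt(17)/17, sqrt(15)/15, sqrt(14)/14, sqrt(2), sqrt(5), E, E, pi, sqrt(19), 26*sqrt(3)/7, 11, 66.7, 81] 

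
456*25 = 11400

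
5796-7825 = -2029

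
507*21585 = 10943595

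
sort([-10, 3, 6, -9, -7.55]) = [-10, -9, -7.55, 3, 6]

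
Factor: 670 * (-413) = -1 * 2^1 * 5^1 * 7^1 * 59^1 * 67^1 = -276710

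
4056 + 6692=10748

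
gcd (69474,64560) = 6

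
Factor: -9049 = -1 * 9049^1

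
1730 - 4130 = -2400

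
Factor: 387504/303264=2^ (-1) * 3^ (-2) * 23^1=23/18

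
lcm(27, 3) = 27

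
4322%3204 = 1118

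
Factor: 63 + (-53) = 2^1 * 5^1 = 10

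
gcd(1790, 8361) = 1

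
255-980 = -725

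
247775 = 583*425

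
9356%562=364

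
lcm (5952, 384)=11904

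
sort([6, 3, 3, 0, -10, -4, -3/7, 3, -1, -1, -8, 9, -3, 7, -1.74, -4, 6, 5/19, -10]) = [-10, -10, -8, -4, -4, -3, -1.74, -1, -1, -3/7, 0, 5/19, 3, 3, 3, 6, 6, 7, 9]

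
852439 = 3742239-2889800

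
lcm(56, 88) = 616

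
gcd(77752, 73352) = 8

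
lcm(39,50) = 1950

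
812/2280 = 203/570 ≈ 0.356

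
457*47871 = 21877047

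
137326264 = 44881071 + 92445193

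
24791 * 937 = 23229167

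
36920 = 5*7384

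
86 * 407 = 35002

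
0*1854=0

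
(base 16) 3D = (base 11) 56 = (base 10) 61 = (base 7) 115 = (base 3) 2021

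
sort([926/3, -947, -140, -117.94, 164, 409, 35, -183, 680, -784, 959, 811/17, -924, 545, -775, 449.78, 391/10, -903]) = [-947, -924, -903, -784, -775, -183, -140, -117.94, 35, 391/10, 811/17, 164, 926/3, 409, 449.78, 545, 680, 959]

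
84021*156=13107276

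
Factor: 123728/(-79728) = -1*3^(-1)*19^1*37^1*151^(-1) = -703/453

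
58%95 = 58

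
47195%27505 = 19690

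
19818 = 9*2202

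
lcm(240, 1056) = 5280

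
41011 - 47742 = -6731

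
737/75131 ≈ 0.00981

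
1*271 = 271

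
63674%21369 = 20936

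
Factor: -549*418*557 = -1*2^1*3^2*11^1*19^1*61^1*557^1 = -127821474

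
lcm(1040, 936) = 9360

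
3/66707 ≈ 0.0000450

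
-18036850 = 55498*(-325)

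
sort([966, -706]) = [-706, 966]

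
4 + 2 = 6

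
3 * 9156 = 27468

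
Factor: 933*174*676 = 2^3*3^2*13^2*29^1*311^1 = 109743192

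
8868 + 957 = 9825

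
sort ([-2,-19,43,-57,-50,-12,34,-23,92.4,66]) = [-57,-50,-23,-19,-12,-2,34,43,66,92.4]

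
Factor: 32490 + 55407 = 3^1*83^1*353^1 = 87897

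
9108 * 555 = 5054940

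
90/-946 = -45/473≈-0.0951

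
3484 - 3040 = 444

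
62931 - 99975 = -37044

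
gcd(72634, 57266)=2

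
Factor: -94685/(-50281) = 5^1*7^(-1)*11^(-1)*29^1 = 145/77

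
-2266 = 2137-4403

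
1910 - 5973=-4063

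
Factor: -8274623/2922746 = -1 * 2^(-1) * 7^1 * 73^1 * 941^(-1) * 1553^(-1) * 16193^1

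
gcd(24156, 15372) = 2196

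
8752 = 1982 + 6770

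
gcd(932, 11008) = 4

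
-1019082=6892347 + -7911429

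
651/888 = 217/296 ≈ 0.733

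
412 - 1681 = -1269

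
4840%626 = 458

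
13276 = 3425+9851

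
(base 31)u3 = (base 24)1el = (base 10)933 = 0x3a5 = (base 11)779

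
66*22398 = 1478268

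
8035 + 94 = 8129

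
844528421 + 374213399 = 1218741820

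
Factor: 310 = 2^1*5^1*31^1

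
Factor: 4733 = 4733^1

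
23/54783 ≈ 0.000420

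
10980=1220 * 9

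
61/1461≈0.0418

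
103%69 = 34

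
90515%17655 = 2240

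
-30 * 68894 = -2066820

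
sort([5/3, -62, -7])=[-62, -7, 5/3]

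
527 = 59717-59190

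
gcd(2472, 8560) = 8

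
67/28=2 + 11/28 ≈ 2.39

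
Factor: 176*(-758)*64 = -1*2^11*11^1*379^1 = -8538112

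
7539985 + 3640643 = 11180628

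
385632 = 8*48204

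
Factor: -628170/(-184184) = 2^(-2)*3^1*5^1*7^(-1)*11^(-1)*13^(-1)*23^(-1)*20939^1 = 314085/92092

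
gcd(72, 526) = 2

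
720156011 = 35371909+684784102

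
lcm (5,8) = 40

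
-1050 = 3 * (-350)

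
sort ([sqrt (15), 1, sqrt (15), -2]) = [-2, 1, sqrt (15), sqrt (15)]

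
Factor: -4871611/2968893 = -1*3^(-4)*577^1*8443^1*36653^(-1)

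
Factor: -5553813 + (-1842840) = -1*3^1*11^1*29^1*59^1*131^1 = -7396653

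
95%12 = 11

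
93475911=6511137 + 86964774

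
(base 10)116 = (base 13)8c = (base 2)1110100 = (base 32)3k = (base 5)431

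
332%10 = 2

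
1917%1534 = 383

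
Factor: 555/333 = 3^(-1)*5^1 = 5/3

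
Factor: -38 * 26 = -1 * 2^2 * 13^1 * 19^1 = -988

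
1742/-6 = -871/3 ≈ -290.33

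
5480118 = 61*89838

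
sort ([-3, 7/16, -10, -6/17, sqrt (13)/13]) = [-10, -3, -6/17, sqrt (13)/13, 7/16]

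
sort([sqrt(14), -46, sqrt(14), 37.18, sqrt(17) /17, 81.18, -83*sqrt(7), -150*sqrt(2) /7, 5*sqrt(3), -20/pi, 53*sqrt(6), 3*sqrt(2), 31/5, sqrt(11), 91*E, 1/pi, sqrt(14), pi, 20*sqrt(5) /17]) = [-83*sqrt(7), -46, -150*sqrt(2) /7, -20/pi, sqrt(17) /17, 1/pi, 20*sqrt(5) /17, pi, sqrt(11), sqrt(14), sqrt(14), sqrt(14), 3*sqrt(2), 31/5, 5*sqrt(3), 37.18, 81.18, 53*sqrt(6), 91*E]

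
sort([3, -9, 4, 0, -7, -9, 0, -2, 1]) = [-9, -9, -7, -2, 0, 0, 1, 3, 4]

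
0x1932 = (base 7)24543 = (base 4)1210302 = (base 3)22211220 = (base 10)6450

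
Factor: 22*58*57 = 2^2*3^1*11^1*19^1*29^1 = 72732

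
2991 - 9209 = -6218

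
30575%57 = 23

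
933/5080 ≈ 0.184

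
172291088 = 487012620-314721532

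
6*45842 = 275052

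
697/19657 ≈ 0.0355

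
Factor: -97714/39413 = -1 * 2^1 * 11^(-1) * 3583^(-1) * 48857^1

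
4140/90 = 46 = 46.00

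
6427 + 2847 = 9274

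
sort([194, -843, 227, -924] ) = [-924, -843, 194, 227] 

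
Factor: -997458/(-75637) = 2^1*3^1*7^1*11^1*17^1*43^(-1)*127^1*1759^(-1)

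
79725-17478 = 62247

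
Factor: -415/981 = -1*3^ (-2)*5^1*83^1*109^ (-1)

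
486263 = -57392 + 543655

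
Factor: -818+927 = 109^1 = 109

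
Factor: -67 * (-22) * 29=2^1 * 11^1 * 29^1 * 67^1=42746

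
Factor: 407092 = 2^2 * 7^2 * 31^1 * 67^1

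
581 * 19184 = 11145904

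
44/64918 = 22/32459 ≈ 0.000678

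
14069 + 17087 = 31156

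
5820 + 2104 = 7924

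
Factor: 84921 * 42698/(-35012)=-1 * 2^(-1) * 3^1 * 37^1 * 577^1 * 8753^(-1) * 28307^1=-1812978429/17506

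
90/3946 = 45/1973 ≈ 0.0228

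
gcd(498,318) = 6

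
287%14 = 7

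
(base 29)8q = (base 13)16b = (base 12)196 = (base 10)258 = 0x102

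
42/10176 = 7/1696 ≈ 0.00413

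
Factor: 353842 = 2^1*176921^1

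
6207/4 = 1551 + 3/4 = 1551.75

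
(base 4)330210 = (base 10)3876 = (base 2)111100100100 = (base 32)3p4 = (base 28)4qc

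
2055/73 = 28 + 11/73 ≈ 28.15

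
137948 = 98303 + 39645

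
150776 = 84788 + 65988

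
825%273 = 6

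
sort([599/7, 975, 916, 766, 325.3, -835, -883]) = [-883, -835, 599/7, 325.3, 766, 916, 975]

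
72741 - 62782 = 9959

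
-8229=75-8304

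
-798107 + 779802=-18305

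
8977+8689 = 17666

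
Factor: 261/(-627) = -1*3^1*11^(-1)*19^(-1)*29^1 = -87/209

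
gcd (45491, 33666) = 1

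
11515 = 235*49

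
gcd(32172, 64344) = 32172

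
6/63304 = 3/31652 ≈ 0.0000948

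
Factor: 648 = 2^3 * 3^4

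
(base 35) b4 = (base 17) 15f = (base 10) 389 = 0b110000101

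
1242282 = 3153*394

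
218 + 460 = 678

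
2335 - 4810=-2475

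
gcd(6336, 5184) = 576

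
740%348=44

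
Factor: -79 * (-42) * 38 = 2^2 * 3^1 * 7^1 * 19^1 * 79^1 = 126084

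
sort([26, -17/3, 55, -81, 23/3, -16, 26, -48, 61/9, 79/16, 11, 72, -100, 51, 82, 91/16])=[-100, -81, -48, -16, -17/3, 79/16, 91/16, 61/9, 23/3, 11, 26, 26, 51, 55, 72, 82]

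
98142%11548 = 5758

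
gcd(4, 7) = 1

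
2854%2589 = 265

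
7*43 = 301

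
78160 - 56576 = 21584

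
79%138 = 79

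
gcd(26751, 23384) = 37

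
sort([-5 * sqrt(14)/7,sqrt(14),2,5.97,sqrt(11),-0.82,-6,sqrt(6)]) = [-6,-5 * sqrt(14)/7,-0.82,2,sqrt(6),sqrt(11),sqrt(14),5.97]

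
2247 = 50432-48185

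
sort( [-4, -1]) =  [-4, -1]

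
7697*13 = 100061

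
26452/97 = 272 + 68/97 ≈ 272.70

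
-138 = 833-971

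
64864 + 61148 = 126012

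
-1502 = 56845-58347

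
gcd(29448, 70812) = 36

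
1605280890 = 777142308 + 828138582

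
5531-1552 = 3979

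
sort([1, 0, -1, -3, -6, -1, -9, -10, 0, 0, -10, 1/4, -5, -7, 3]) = [-10, -10, -9, -7, -6, -5, -3, -1, -1, 0, 0, 0, 1/4, 1, 3]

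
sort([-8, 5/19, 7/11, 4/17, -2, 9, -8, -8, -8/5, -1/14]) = [-8, -8, -8, -2, -8/5, -1/14, 4/17, 5/19, 7/11, 9]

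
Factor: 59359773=3^1 * 11^1 * 1798781^1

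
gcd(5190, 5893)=1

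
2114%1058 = 1056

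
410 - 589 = -179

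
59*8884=524156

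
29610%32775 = 29610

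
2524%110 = 104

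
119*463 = 55097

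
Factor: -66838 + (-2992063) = -1 * 37^1 * 47^1 * 1759^1 = -3058901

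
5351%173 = 161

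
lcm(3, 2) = 6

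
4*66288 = 265152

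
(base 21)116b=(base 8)23157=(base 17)200d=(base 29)bk8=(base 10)9839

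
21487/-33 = -651 - 4/33 ≈ -651.12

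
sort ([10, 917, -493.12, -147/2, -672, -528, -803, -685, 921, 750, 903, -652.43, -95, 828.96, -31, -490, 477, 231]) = [-803, -685, -672, -652.43, -528, -493.12, -490, -95, -147/2, -31, 10, 231, 477, 750, 828.96, 903, 917, 921]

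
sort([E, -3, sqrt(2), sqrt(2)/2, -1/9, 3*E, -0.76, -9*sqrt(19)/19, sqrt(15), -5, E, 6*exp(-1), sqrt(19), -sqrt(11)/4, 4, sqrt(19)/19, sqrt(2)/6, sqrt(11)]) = [-5, -3, -9*sqrt(19)/19, -sqrt(11)/4, -0.76, -1/9, sqrt(19)/19, sqrt(2)/6, sqrt(2)/2, sqrt(2), 6*exp(-1), E, E, sqrt(11), sqrt(15), 4, sqrt(19), 3*E]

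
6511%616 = 351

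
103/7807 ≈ 0.0132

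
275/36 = 7 + 23/36 ≈ 7.64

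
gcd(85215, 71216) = 1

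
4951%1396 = 763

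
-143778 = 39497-183275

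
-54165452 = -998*54274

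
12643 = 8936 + 3707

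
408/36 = 34/3 ≈ 11.33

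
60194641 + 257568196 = 317762837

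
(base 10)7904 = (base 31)86u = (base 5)223104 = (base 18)1672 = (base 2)1111011100000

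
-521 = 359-880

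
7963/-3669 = -2 - 625/3669 ≈ -2.17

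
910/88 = 455/44 ≈ 10.34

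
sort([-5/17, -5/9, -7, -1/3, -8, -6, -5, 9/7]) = [-8, -7, -6, -5, -5/9, -1/3, -5/17, 9/7]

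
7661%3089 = 1483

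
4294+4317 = 8611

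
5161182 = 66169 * 78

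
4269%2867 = 1402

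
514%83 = 16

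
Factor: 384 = 2^7 * 3^1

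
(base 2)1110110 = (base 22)58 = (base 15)7d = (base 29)42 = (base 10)118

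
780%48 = 12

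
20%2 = 0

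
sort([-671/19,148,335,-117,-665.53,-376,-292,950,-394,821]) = [-665.53,-394,-376,-292,-117,-671/19,148,335,821,950]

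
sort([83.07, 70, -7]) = [-7, 70, 83.07]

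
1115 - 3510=-2395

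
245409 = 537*457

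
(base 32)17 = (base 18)23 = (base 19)21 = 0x27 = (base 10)39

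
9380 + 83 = 9463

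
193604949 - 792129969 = -598525020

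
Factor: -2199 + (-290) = -1*19^1*131^1 = -2489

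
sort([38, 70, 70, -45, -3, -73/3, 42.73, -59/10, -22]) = [-45, -73/3, -22, -59/10, -3, 38, 42.73, 70, 70]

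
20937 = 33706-12769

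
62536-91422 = -28886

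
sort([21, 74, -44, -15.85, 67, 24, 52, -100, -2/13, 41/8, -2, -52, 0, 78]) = [-100, -52, -44, -15.85, -2, -2/13, 0, 41/8, 21, 24, 52, 67, 74, 78]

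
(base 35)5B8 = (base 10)6518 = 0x1976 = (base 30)778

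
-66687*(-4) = 266748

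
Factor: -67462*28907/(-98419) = 2^1*89^1*137^1*211^1*379^1*98419^(-1) = 1950124034/98419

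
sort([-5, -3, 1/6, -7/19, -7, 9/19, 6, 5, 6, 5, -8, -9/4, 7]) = [-8, -7, -5, -3, -9/4, -7/19, 1/6, 9/19, 5, 5, 6, 6, 7]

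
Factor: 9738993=3^1*11^1*421^1*701^1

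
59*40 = 2360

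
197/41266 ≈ 0.00477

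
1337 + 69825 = 71162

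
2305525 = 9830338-7524813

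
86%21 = 2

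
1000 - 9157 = -8157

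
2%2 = 0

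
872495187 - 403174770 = 469320417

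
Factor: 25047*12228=2^2*3^3*11^2*23^1*1019^1=306274716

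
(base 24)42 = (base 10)98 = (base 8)142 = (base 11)8a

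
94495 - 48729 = 45766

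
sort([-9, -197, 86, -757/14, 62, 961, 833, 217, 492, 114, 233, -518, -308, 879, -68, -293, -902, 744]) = [-902, -518, -308, -293, -197, -68, -757/14, -9, 62, 86, 114, 217, 233, 492, 744, 833, 879, 961]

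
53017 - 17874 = 35143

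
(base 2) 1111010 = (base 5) 442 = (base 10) 122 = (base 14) 8a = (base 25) 4m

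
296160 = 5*59232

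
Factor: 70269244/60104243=2^2 * 37^(-1) * 41^1 * 431^(-1) * 3769^(-1) * 428471^1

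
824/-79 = -10-34/79≈-10.43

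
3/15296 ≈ 0.000196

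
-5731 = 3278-9009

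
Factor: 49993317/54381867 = 3^1 * 11^1 * 23^(-1) * 41^(-1) * 47^(-1) * 409^(-1) * 504983^1 = 16664439/18127289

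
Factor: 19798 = 2^1*19^1*521^1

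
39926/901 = 44 + 282/901 ≈ 44.31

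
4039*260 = 1050140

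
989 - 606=383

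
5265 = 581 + 4684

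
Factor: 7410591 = 3^2 * 823399^1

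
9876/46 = 214 + 16/23≈214.70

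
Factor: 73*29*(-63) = -1*3^2*7^1*29^1*73^1 = -133371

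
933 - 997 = -64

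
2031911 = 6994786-4962875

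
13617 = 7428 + 6189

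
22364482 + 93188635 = 115553117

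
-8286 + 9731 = 1445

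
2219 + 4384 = 6603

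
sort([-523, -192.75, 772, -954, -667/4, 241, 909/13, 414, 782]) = [-954, -523, -192.75, -667/4, 909/13, 241, 414, 772, 782]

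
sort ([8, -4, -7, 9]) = [-7, -4, 8, 9]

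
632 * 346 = 218672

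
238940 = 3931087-3692147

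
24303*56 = 1360968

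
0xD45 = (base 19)97F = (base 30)3N7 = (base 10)3397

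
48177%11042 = 4009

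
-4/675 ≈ -0.00593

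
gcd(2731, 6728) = 1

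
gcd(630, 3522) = 6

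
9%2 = 1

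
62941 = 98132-35191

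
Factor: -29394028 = -1 * 2^2 * 7348507^1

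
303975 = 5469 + 298506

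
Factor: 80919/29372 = 2^(-2)*3^7*7^(-1)*37^1*1049^(-1)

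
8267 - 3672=4595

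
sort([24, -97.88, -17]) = [-97.88, -17, 24]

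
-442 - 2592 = -3034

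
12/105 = 4/35≈0.114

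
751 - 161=590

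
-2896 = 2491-5387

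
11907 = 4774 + 7133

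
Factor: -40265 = -1 * 5^1 * 8053^1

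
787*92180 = 72545660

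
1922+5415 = 7337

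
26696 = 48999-22303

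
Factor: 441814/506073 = 2^1*3^(-1)*17^(-1)*9923^(-1)*220907^1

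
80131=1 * 80131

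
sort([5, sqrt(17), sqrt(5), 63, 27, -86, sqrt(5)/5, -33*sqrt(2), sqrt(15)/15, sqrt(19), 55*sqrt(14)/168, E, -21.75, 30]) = [-86, -33*sqrt(2), -21.75, sqrt(15)/15, sqrt(5)/5, 55*sqrt(14)/168, sqrt(5), E, sqrt(17), sqrt(19), 5, 27, 30, 63]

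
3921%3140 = 781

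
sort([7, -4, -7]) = [-7, -4, 7]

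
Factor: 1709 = 1709^1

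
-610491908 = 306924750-917416658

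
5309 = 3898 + 1411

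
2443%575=143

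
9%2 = 1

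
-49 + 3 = -46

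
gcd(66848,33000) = 8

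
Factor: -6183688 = -1*2^3*7^1*23^1*4801^1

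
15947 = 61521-45574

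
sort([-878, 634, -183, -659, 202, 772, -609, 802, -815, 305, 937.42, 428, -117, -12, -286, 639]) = [-878, -815, -659, -609, -286, -183, -117, -12, 202, 305, 428, 634, 639, 772, 802, 937.42]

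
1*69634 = 69634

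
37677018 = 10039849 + 27637169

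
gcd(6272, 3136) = 3136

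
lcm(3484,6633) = 344916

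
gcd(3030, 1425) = 15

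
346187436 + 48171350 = 394358786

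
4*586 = 2344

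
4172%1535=1102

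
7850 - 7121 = 729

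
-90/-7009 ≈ 0.0128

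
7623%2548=2527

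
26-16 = 10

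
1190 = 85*14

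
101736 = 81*1256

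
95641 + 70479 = 166120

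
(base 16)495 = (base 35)xi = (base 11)977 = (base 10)1173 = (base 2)10010010101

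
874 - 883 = -9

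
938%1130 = 938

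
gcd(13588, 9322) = 158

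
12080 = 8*1510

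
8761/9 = 973 + 4/9 ≈ 973.44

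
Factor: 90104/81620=2^1 * 5^(-1) * 11^(-1) * 53^(-1) * 1609^1=3218/2915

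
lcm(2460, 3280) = 9840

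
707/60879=101/8697≈0.0116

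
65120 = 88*740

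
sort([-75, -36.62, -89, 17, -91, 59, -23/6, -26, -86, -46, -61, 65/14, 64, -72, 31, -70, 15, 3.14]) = [-91, -89, -86, -75, -72, -70, -61, -46, -36.62, -26, -23/6, 3.14, 65/14, 15, 17, 31, 59, 64]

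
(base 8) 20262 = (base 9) 12430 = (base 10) 8370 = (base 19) 143a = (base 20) 10ia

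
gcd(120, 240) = 120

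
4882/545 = 8 + 522/545 ≈ 8.96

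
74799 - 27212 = 47587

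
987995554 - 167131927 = 820863627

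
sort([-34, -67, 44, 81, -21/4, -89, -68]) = [-89, -68, -67, -34, -21/4, 44, 81]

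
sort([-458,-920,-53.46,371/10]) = [-920,-458,-53.46,371/10]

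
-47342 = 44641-91983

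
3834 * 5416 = 20764944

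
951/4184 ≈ 0.227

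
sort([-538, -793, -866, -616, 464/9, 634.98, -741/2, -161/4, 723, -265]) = [-866, -793, -616, -538, -741/2, -265, -161/4, 464/9, 634.98, 723]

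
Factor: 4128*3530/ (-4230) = -1*2^5*3^ (-1)*43^1*47^ (-1)*353^1 = -485728/141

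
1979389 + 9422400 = 11401789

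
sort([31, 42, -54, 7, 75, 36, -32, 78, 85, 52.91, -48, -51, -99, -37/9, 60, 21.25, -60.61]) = [-99, -60.61, -54, -51, -48, -32, -37/9, 7, 21.25, 31, 36, 42, 52.91, 60, 75, 78, 85]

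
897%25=22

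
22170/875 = 4434/175≈25.34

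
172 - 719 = -547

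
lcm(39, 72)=936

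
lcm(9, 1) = 9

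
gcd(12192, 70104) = 3048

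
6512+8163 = 14675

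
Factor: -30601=-1 * 71^1 * 431^1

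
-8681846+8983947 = 302101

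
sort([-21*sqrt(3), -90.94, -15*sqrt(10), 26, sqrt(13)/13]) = [-90.94, -15*sqrt(10), -21*sqrt(3), sqrt(13)/13, 26]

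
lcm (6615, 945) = 6615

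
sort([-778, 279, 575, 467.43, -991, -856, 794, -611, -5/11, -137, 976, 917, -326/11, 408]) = [-991, -856, -778, -611, -137, -326/11, -5/11, 279, 408, 467.43, 575, 794, 917, 976]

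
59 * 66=3894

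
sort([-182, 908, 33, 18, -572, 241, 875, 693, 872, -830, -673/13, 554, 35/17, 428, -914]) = [-914, -830, -572, -182, -673/13, 35/17, 18, 33, 241, 428, 554, 693, 872, 875, 908]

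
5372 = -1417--6789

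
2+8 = 10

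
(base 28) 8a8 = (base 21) ei8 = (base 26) 9i8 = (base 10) 6560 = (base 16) 19a0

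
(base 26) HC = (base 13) 28C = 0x1C6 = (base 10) 454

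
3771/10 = 377 + 1/10 = 377.10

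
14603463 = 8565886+6037577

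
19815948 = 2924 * 6777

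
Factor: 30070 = 2^1*5^1*31^1*97^1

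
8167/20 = 408 + 7/20 = 408.35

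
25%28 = 25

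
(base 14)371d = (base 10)9631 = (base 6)112331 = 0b10010110011111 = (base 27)d5j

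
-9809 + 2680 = -7129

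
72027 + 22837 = 94864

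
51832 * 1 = 51832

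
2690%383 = 9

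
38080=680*56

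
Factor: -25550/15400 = -1*2^(-2)*11^(-1)*73^1 = -73/44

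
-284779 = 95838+-380617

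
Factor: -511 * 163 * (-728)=2^3 * 7^2 * 13^1 * 73^1 * 163^1=60637304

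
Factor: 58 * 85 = 2^1 * 5^1 * 17^1 * 29^1 = 4930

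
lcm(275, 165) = 825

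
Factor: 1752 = 2^3*3^1*73^1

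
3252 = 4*813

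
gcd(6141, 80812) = 89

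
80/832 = 5/52 ≈ 0.0962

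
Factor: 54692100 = 2^2 * 3^2 * 5^2 * 67^1 * 907^1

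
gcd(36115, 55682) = 1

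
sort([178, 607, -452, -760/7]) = [-452, -760/7, 178, 607]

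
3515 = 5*703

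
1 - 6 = -5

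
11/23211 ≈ 0.000474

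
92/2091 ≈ 0.0440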